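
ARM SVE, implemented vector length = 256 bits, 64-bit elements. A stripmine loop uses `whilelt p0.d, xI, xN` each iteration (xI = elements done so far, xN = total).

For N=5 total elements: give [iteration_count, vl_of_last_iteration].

256-bit reg / 64-bit elem → 4 lanes
iterations = ceil(5/4) = 2; final-pass vl = 1

[iterations, last_vl] = [2, 1]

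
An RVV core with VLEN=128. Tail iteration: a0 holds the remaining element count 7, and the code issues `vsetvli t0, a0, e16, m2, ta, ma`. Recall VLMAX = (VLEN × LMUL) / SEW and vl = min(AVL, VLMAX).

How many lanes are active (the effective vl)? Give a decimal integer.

VLMAX = VLEN×LMUL/SEW = 128×2/16 = 16
vl ← min(7, 16) = 7

vl = 7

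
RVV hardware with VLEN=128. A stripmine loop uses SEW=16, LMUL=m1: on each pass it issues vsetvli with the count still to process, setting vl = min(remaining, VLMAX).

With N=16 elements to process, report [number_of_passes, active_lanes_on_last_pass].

VLMAX = (128 × 1) / 16 = 8 lanes
16 elements at 8/iter → 2 passes, remainder 8 on the last

[iterations, last_vl] = [2, 8]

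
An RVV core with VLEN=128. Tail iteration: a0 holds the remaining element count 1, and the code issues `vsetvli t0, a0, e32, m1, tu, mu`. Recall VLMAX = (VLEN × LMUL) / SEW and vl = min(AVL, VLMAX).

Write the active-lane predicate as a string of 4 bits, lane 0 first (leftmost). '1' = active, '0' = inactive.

VLMAX = VLEN×LMUL/SEW = 128×1/32 = 4
vl = min(AVL, VLMAX) = min(1, 4) = 1
bits (lane 0 leftmost): 1000

predicate = 1000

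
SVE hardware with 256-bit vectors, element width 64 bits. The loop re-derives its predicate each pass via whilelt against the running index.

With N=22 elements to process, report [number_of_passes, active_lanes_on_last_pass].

256-bit reg / 64-bit elem → 4 lanes
22 elements at 4/iter → 6 passes, remainder 2 on the last

[iterations, last_vl] = [6, 2]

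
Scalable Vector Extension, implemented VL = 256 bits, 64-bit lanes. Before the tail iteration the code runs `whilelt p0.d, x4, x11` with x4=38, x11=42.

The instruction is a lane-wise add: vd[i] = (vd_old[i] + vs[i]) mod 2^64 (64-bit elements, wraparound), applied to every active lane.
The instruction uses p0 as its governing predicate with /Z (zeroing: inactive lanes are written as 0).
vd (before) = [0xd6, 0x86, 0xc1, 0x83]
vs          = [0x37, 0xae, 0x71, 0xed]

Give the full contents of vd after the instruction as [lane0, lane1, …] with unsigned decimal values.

vd = [269, 308, 306, 368]

register lanes = 256/64 = 4
active while 38+j < 42, i.e. j ∈ [0,4) capped at 4 ⇒ 4
  i=0: add(0xd6,0x37) → 269
  i=1: add(0x86,0xae) → 308
  i=2: add(0xc1,0x71) → 306
  i=3: add(0x83,0xed) → 368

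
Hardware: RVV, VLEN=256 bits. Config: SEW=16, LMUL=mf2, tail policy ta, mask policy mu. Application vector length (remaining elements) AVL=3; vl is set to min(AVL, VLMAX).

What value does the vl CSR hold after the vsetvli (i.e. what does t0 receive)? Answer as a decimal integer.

lanes per group: 256·1/2/16 = 8
vl = min(AVL, VLMAX) = min(3, 8) = 3

vl = 3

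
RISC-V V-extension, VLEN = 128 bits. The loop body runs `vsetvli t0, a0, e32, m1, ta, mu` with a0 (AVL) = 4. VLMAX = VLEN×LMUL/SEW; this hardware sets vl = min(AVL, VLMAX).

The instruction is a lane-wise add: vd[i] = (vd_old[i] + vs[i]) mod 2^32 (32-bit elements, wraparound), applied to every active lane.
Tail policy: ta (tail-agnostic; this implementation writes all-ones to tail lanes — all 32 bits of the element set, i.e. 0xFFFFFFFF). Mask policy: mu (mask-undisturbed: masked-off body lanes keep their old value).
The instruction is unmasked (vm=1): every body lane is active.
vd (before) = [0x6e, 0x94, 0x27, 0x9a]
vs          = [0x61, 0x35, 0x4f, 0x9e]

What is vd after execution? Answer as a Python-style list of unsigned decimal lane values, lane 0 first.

VLMAX = VLEN×LMUL/SEW = 128×1/32 = 4
AVL=4 ≤ VLMAX=4, so vl = 4
  i=0: add(0x6e,0x61) → 207
  i=1: add(0x94,0x35) → 201
  i=2: add(0x27,0x4f) → 118
  i=3: add(0x9a,0x9e) → 312

vd = [207, 201, 118, 312]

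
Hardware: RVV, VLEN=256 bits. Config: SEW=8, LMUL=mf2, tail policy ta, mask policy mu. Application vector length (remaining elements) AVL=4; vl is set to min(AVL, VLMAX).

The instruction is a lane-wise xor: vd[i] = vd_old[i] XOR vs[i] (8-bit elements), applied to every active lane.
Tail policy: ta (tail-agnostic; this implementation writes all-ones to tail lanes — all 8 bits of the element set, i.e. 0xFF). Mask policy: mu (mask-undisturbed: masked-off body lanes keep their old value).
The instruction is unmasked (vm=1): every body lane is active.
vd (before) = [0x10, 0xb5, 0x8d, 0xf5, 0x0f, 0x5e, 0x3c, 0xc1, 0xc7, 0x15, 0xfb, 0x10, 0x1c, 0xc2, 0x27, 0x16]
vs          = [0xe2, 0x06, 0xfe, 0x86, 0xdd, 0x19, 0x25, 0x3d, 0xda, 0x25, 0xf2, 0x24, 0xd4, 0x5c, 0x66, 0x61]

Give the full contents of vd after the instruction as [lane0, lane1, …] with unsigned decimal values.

VLMAX = (256 × 1/2) / 8 = 16 lanes
vl ← min(4, 16) = 4
lane  0: xor(0x10,0xe2) ⇒ 0xf2
lane  1: xor(0xb5,0x06) ⇒ 0xb3
lane  2: xor(0x8d,0xfe) ⇒ 0x73
lane  3: xor(0xf5,0x86) ⇒ 0x73
lane  4: tail/ones ⇒ 0xff
lane  5: tail/ones ⇒ 0xff
lane  6: tail/ones ⇒ 0xff
lane  7: tail/ones ⇒ 0xff
lane  8: tail/ones ⇒ 0xff
lane  9: tail/ones ⇒ 0xff
lane 10: tail/ones ⇒ 0xff
lane 11: tail/ones ⇒ 0xff
lane 12: tail/ones ⇒ 0xff
lane 13: tail/ones ⇒ 0xff
lane 14: tail/ones ⇒ 0xff
lane 15: tail/ones ⇒ 0xff

vd = [242, 179, 115, 115, 255, 255, 255, 255, 255, 255, 255, 255, 255, 255, 255, 255]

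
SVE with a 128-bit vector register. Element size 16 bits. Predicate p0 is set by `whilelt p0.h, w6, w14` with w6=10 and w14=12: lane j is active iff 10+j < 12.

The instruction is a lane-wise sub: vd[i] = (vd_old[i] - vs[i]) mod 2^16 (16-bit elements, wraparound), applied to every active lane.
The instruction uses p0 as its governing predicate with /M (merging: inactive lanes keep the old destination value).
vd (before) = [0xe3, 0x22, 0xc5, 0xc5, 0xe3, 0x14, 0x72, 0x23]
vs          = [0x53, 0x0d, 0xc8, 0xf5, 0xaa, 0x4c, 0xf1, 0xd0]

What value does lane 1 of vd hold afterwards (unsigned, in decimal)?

128-bit reg / 16-bit elem → 8 lanes
whilelt: lane j active iff 10+j < 12 → j < 2 → 2 active
[0] sub(0xe3,0x53) = 0x90
[1] sub(0x22,0x0d) = 0x15
[2] tail/keep = 0xc5
[3] tail/keep = 0xc5
[4] tail/keep = 0xe3
[5] tail/keep = 0x14
[6] tail/keep = 0x72
[7] tail/keep = 0x23

vd[1] = 21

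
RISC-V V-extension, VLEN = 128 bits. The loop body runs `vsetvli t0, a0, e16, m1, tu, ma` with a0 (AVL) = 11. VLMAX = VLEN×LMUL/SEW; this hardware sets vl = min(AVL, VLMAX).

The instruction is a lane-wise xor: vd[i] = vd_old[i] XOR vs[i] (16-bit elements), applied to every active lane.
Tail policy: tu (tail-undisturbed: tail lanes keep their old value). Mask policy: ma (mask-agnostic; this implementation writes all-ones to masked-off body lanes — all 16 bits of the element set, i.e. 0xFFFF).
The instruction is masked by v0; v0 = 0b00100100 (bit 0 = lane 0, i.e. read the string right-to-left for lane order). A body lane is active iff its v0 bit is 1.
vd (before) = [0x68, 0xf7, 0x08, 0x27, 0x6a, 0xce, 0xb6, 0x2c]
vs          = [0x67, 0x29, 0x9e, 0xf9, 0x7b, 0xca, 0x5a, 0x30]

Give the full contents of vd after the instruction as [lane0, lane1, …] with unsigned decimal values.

vd = [65535, 65535, 150, 65535, 65535, 4, 65535, 65535]

VLMAX = (128 × 1) / 16 = 8 lanes
AVL=11 > VLMAX=8, so vl = 8
  i=0: mask-off/ones → 65535
  i=1: mask-off/ones → 65535
  i=2: xor(0x08,0x9e) → 150
  i=3: mask-off/ones → 65535
  i=4: mask-off/ones → 65535
  i=5: xor(0xce,0xca) → 4
  i=6: mask-off/ones → 65535
  i=7: mask-off/ones → 65535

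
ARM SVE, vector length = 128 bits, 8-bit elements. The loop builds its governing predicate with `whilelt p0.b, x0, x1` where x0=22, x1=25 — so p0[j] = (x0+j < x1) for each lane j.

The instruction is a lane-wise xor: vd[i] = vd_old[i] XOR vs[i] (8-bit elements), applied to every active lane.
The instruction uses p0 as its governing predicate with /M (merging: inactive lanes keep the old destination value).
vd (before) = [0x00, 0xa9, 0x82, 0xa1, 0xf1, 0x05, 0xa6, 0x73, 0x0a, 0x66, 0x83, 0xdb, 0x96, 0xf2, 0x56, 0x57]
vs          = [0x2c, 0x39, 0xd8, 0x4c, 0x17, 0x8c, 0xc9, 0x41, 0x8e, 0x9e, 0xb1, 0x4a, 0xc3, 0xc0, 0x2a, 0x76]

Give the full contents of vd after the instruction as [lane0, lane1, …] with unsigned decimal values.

vd = [44, 144, 90, 161, 241, 5, 166, 115, 10, 102, 131, 219, 150, 242, 86, 87]

register lanes = 128/8 = 16
active while 22+j < 25, i.e. j ∈ [0,3) capped at 16 ⇒ 3
lane  0: xor(0x00,0x2c) ⇒ 0x2c
lane  1: xor(0xa9,0x39) ⇒ 0x90
lane  2: xor(0x82,0xd8) ⇒ 0x5a
lane  3: tail/keep ⇒ 0xa1
lane  4: tail/keep ⇒ 0xf1
lane  5: tail/keep ⇒ 0x05
lane  6: tail/keep ⇒ 0xa6
lane  7: tail/keep ⇒ 0x73
lane  8: tail/keep ⇒ 0x0a
lane  9: tail/keep ⇒ 0x66
lane 10: tail/keep ⇒ 0x83
lane 11: tail/keep ⇒ 0xdb
lane 12: tail/keep ⇒ 0x96
lane 13: tail/keep ⇒ 0xf2
lane 14: tail/keep ⇒ 0x56
lane 15: tail/keep ⇒ 0x57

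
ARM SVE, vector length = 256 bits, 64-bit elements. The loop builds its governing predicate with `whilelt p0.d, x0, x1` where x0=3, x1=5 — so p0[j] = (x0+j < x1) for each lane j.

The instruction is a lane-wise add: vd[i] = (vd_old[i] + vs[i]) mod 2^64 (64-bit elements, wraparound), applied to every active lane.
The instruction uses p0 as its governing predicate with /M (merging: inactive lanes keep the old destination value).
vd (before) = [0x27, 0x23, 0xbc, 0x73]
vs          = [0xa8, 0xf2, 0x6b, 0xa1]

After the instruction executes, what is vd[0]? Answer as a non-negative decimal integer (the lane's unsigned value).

vd[0] = 207

register lanes = 256/64 = 4
active while 3+j < 5, i.e. j ∈ [0,2) capped at 4 ⇒ 2
vd[0] add(0x27,0xa8) -> 0xcf
vd[1] add(0x23,0xf2) -> 0x115
vd[2] tail/keep -> 0xbc
vd[3] tail/keep -> 0x73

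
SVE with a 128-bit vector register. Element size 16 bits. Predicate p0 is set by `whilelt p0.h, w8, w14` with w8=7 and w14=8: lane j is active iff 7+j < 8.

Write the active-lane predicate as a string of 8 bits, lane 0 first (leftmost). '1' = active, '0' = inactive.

register lanes = 128/16 = 8
active while 7+j < 8, i.e. j ∈ [0,1) capped at 8 ⇒ 1
bits (lane 0 leftmost): 10000000

predicate = 10000000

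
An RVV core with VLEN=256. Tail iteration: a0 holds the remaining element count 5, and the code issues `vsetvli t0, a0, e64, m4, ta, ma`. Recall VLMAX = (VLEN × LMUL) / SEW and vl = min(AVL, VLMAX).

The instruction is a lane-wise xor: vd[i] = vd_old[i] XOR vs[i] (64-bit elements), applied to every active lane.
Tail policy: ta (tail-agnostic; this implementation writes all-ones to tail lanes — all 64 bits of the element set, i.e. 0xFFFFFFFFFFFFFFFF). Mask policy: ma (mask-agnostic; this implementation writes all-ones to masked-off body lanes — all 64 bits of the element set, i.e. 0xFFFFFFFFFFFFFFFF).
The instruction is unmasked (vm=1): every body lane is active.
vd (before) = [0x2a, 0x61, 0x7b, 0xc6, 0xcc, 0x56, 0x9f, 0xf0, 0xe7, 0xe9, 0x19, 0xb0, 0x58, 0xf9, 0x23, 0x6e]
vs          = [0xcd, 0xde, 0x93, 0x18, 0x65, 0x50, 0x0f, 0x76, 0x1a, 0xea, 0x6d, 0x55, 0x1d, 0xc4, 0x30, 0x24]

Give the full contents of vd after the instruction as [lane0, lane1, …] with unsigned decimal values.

VLMAX = (256 × 4) / 64 = 16 lanes
vl = min(AVL, VLMAX) = min(5, 16) = 5
lane  0: xor(0x2a,0xcd) ⇒ 0xe7
lane  1: xor(0x61,0xde) ⇒ 0xbf
lane  2: xor(0x7b,0x93) ⇒ 0xe8
lane  3: xor(0xc6,0x18) ⇒ 0xde
lane  4: xor(0xcc,0x65) ⇒ 0xa9
lane  5: tail/ones ⇒ 0xffffffffffffffff
lane  6: tail/ones ⇒ 0xffffffffffffffff
lane  7: tail/ones ⇒ 0xffffffffffffffff
lane  8: tail/ones ⇒ 0xffffffffffffffff
lane  9: tail/ones ⇒ 0xffffffffffffffff
lane 10: tail/ones ⇒ 0xffffffffffffffff
lane 11: tail/ones ⇒ 0xffffffffffffffff
lane 12: tail/ones ⇒ 0xffffffffffffffff
lane 13: tail/ones ⇒ 0xffffffffffffffff
lane 14: tail/ones ⇒ 0xffffffffffffffff
lane 15: tail/ones ⇒ 0xffffffffffffffff

vd = [231, 191, 232, 222, 169, 18446744073709551615, 18446744073709551615, 18446744073709551615, 18446744073709551615, 18446744073709551615, 18446744073709551615, 18446744073709551615, 18446744073709551615, 18446744073709551615, 18446744073709551615, 18446744073709551615]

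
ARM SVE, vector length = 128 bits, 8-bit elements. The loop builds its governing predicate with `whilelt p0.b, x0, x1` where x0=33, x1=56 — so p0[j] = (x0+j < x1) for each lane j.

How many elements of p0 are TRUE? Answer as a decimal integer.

vl = 16

register lanes = 128/8 = 16
active while 33+j < 56, i.e. j ∈ [0,23) capped at 16 ⇒ 16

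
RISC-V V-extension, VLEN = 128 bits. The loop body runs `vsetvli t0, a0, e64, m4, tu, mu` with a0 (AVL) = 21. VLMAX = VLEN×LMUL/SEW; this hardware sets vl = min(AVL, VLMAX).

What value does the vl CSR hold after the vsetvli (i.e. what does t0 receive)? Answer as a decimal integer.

vl = 8

lanes per group: 128·4/64 = 8
AVL=21 > VLMAX=8, so vl = 8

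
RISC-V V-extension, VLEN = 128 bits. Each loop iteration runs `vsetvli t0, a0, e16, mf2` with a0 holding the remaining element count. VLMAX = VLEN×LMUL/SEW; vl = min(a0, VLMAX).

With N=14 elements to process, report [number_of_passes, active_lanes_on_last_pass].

lanes per group: 128·1/2/16 = 4
iterations = ceil(14/4) = 4; final-pass vl = 2

[iterations, last_vl] = [4, 2]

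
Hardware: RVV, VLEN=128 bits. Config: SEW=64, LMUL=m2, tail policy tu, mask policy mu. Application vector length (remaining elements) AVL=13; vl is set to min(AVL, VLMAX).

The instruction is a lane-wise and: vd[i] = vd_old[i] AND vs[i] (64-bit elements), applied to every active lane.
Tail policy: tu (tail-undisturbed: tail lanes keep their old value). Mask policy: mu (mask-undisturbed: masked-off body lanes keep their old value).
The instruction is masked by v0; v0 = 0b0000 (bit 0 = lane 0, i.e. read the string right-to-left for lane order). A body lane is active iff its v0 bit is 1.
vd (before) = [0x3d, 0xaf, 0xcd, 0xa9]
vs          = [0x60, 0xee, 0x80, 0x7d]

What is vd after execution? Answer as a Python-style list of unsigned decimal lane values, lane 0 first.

vd = [61, 175, 205, 169]

VLMAX = VLEN×LMUL/SEW = 128×2/64 = 4
AVL=13 > VLMAX=4, so vl = 4
  i=0: mask-off/keep → 61
  i=1: mask-off/keep → 175
  i=2: mask-off/keep → 205
  i=3: mask-off/keep → 169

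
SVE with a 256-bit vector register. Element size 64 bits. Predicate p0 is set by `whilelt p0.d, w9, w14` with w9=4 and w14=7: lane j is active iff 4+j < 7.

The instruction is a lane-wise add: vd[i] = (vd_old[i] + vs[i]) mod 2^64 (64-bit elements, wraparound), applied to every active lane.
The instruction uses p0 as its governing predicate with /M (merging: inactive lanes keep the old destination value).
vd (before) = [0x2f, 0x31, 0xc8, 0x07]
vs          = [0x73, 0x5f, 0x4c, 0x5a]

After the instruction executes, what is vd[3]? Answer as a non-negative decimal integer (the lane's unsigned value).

256-bit reg / 64-bit elem → 4 lanes
active while 4+j < 7, i.e. j ∈ [0,3) capped at 4 ⇒ 3
[0] add(0x2f,0x73) = 0xa2
[1] add(0x31,0x5f) = 0x90
[2] add(0xc8,0x4c) = 0x114
[3] tail/keep = 0x07

vd[3] = 7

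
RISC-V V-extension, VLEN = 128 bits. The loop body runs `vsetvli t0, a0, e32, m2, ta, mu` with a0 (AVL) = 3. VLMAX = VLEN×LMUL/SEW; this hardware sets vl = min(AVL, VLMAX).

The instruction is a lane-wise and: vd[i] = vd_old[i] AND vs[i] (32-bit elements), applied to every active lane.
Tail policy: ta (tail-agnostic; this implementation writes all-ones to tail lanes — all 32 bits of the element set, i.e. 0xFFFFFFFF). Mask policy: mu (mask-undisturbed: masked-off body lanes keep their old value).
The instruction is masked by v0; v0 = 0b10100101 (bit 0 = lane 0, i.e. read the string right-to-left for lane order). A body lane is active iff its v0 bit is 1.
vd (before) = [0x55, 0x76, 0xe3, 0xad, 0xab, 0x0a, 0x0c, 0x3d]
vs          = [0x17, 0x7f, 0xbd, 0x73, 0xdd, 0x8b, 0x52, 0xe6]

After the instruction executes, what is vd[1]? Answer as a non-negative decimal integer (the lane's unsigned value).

VLMAX = (128 × 2) / 32 = 8 lanes
vl ← min(3, 8) = 3
  i=0: and(0x55,0x17) → 21
  i=1: mask-off/keep → 118
  i=2: and(0xe3,0xbd) → 161
  i=3: tail/ones → 4294967295
  i=4: tail/ones → 4294967295
  i=5: tail/ones → 4294967295
  i=6: tail/ones → 4294967295
  i=7: tail/ones → 4294967295

vd[1] = 118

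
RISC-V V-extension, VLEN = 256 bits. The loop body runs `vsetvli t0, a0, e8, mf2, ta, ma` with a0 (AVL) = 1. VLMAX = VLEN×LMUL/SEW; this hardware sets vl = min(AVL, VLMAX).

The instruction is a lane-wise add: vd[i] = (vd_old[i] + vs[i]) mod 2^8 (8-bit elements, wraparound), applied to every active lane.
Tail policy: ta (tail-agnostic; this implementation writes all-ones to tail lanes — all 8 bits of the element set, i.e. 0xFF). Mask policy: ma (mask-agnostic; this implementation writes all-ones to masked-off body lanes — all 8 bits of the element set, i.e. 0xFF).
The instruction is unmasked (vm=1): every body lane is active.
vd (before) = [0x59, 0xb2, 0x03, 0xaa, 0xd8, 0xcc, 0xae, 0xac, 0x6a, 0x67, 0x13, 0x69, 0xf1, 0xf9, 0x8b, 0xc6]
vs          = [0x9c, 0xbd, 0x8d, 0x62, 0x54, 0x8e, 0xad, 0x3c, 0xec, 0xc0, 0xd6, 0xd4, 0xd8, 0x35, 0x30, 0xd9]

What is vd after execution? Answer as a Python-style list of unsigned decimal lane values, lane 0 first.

vd = [245, 255, 255, 255, 255, 255, 255, 255, 255, 255, 255, 255, 255, 255, 255, 255]

lanes per group: 256·1/2/8 = 16
vl = min(AVL, VLMAX) = min(1, 16) = 1
[0] add(0x59,0x9c) = 0xf5
[1] tail/ones = 0xff
[2] tail/ones = 0xff
[3] tail/ones = 0xff
[4] tail/ones = 0xff
[5] tail/ones = 0xff
[6] tail/ones = 0xff
[7] tail/ones = 0xff
[8] tail/ones = 0xff
[9] tail/ones = 0xff
[10] tail/ones = 0xff
[11] tail/ones = 0xff
[12] tail/ones = 0xff
[13] tail/ones = 0xff
[14] tail/ones = 0xff
[15] tail/ones = 0xff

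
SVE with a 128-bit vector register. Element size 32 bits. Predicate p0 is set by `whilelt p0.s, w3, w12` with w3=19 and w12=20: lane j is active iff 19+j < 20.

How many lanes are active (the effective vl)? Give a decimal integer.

vl = 1

register lanes = 128/32 = 4
p0[j] = (19+j < 20); true for j=0..0 → 1 lanes set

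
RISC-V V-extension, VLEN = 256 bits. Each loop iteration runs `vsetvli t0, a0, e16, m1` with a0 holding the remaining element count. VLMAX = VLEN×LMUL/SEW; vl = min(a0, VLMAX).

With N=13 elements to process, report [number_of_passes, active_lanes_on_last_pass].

[iterations, last_vl] = [1, 13]

lanes per group: 256·1/16 = 16
13 elements at 16/iter → 1 passes, remainder 13 on the last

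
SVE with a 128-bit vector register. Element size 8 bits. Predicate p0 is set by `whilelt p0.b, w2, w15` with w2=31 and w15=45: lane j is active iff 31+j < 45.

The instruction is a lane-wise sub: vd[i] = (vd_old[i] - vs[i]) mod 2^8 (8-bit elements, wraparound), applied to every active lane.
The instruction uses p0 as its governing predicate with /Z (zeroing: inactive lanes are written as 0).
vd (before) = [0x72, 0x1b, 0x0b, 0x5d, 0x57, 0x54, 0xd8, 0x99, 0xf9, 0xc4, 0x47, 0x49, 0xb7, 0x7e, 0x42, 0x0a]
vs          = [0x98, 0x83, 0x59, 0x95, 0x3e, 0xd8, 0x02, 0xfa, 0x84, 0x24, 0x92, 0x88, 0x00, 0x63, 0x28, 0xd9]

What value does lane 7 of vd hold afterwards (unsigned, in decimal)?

vd[7] = 159

register lanes = 128/8 = 16
whilelt: lane j active iff 31+j < 45 → j < 14 → 14 active
vd[0] sub(0x72,0x98) -> 0xda
vd[1] sub(0x1b,0x83) -> 0x98
vd[2] sub(0x0b,0x59) -> 0xb2
vd[3] sub(0x5d,0x95) -> 0xc8
vd[4] sub(0x57,0x3e) -> 0x19
vd[5] sub(0x54,0xd8) -> 0x7c
vd[6] sub(0xd8,0x02) -> 0xd6
vd[7] sub(0x99,0xfa) -> 0x9f
vd[8] sub(0xf9,0x84) -> 0x75
vd[9] sub(0xc4,0x24) -> 0xa0
vd[10] sub(0x47,0x92) -> 0xb5
vd[11] sub(0x49,0x88) -> 0xc1
vd[12] sub(0xb7,0x00) -> 0xb7
vd[13] sub(0x7e,0x63) -> 0x1b
vd[14] tail/zero -> 0x00
vd[15] tail/zero -> 0x00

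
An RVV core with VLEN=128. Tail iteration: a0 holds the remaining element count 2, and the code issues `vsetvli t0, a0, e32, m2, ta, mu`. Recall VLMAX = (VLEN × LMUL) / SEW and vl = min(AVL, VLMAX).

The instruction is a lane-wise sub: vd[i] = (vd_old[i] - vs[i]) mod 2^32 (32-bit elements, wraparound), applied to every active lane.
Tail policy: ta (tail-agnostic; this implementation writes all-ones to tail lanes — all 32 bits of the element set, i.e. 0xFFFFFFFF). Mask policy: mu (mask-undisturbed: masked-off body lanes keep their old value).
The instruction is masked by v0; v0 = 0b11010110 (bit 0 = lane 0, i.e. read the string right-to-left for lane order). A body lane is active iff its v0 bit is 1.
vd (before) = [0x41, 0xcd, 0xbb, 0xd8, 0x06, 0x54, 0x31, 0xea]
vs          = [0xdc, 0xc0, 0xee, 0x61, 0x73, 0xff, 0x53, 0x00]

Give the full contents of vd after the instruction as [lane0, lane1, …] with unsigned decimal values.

vd = [65, 13, 4294967295, 4294967295, 4294967295, 4294967295, 4294967295, 4294967295]

lanes per group: 128·2/32 = 8
vl ← min(2, 8) = 2
  i=0: mask-off/keep → 65
  i=1: sub(0xcd,0xc0) → 13
  i=2: tail/ones → 4294967295
  i=3: tail/ones → 4294967295
  i=4: tail/ones → 4294967295
  i=5: tail/ones → 4294967295
  i=6: tail/ones → 4294967295
  i=7: tail/ones → 4294967295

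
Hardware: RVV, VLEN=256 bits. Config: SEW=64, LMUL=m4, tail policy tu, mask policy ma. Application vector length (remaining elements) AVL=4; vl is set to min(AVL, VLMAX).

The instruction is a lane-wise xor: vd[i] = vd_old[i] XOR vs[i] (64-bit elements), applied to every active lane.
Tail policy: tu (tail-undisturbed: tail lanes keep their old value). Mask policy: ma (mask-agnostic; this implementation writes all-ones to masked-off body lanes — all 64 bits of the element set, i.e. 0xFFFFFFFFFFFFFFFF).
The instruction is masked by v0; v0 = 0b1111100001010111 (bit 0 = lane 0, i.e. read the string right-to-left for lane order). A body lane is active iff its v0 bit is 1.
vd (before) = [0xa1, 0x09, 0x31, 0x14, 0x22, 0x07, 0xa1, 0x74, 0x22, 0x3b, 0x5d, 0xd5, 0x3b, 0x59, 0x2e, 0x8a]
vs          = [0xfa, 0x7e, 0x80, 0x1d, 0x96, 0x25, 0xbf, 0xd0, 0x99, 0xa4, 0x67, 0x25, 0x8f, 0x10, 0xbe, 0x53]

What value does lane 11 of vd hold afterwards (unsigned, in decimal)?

VLMAX = VLEN×LMUL/SEW = 256×4/64 = 16
AVL=4 ≤ VLMAX=16, so vl = 4
lane  0: xor(0xa1,0xfa) ⇒ 0x5b
lane  1: xor(0x09,0x7e) ⇒ 0x77
lane  2: xor(0x31,0x80) ⇒ 0xb1
lane  3: mask-off/ones ⇒ 0xffffffffffffffff
lane  4: tail/keep ⇒ 0x22
lane  5: tail/keep ⇒ 0x07
lane  6: tail/keep ⇒ 0xa1
lane  7: tail/keep ⇒ 0x74
lane  8: tail/keep ⇒ 0x22
lane  9: tail/keep ⇒ 0x3b
lane 10: tail/keep ⇒ 0x5d
lane 11: tail/keep ⇒ 0xd5
lane 12: tail/keep ⇒ 0x3b
lane 13: tail/keep ⇒ 0x59
lane 14: tail/keep ⇒ 0x2e
lane 15: tail/keep ⇒ 0x8a

vd[11] = 213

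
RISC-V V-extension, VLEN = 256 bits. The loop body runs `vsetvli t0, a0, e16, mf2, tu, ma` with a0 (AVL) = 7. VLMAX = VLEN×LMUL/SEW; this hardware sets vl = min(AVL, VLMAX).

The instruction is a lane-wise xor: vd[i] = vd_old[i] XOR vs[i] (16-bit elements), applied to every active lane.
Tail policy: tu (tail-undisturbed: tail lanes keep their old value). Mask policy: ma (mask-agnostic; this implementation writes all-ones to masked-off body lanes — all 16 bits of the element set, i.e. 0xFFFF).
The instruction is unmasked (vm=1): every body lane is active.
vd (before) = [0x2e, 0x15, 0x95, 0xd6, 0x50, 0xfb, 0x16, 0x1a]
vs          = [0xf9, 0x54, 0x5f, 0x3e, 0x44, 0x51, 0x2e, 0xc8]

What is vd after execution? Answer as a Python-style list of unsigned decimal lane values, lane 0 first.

vd = [215, 65, 202, 232, 20, 170, 56, 26]

VLMAX = VLEN×LMUL/SEW = 256×1/2/16 = 8
vl = min(AVL, VLMAX) = min(7, 8) = 7
[0] xor(0x2e,0xf9) = 0xd7
[1] xor(0x15,0x54) = 0x41
[2] xor(0x95,0x5f) = 0xca
[3] xor(0xd6,0x3e) = 0xe8
[4] xor(0x50,0x44) = 0x14
[5] xor(0xfb,0x51) = 0xaa
[6] xor(0x16,0x2e) = 0x38
[7] tail/keep = 0x1a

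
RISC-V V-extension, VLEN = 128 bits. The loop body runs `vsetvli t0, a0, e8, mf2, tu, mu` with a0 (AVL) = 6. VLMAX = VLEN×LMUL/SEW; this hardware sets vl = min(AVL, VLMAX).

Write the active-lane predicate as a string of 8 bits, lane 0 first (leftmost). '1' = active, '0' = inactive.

predicate = 11111100

VLMAX = VLEN×LMUL/SEW = 128×1/2/8 = 8
AVL=6 ≤ VLMAX=8, so vl = 6
bits (lane 0 leftmost): 11111100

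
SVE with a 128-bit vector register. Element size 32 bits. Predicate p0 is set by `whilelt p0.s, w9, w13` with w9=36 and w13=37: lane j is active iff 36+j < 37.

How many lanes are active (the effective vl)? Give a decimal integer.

register lanes = 128/32 = 4
whilelt: lane j active iff 36+j < 37 → j < 1 → 1 active

vl = 1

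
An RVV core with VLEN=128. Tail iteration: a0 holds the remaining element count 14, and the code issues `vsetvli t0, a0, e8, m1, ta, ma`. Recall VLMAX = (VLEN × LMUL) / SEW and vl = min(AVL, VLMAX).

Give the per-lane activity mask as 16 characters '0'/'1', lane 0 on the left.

predicate = 1111111111111100

VLMAX = (128 × 1) / 8 = 16 lanes
vl = min(AVL, VLMAX) = min(14, 16) = 14
bits (lane 0 leftmost): 1111111111111100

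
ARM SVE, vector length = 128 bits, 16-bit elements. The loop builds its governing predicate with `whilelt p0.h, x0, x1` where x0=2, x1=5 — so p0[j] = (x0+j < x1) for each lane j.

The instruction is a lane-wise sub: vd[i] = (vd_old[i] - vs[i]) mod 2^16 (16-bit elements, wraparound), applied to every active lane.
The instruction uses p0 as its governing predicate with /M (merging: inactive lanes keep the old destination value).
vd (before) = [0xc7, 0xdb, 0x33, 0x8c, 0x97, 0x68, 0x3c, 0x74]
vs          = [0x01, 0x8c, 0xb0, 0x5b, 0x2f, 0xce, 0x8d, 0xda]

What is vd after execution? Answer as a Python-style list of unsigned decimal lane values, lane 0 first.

vd = [198, 79, 65411, 140, 151, 104, 60, 116]

lane count: 128 div 16 = 8
whilelt: lane j active iff 2+j < 5 → j < 3 → 3 active
[0] sub(0xc7,0x01) = 0xc6
[1] sub(0xdb,0x8c) = 0x4f
[2] sub(0x33,0xb0) = 0xff83
[3] tail/keep = 0x8c
[4] tail/keep = 0x97
[5] tail/keep = 0x68
[6] tail/keep = 0x3c
[7] tail/keep = 0x74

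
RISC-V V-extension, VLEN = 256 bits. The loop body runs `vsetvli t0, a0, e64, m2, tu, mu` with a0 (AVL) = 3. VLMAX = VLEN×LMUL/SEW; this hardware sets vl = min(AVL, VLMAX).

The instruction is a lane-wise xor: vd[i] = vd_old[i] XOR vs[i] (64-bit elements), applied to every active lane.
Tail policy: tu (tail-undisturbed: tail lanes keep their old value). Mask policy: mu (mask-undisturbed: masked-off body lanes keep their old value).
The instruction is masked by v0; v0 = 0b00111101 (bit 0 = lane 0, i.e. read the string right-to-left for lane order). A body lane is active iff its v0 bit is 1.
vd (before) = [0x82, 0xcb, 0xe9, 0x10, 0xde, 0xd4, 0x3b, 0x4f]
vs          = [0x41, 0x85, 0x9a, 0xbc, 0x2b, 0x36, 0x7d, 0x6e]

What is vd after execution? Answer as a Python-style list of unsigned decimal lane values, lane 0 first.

VLMAX = (256 × 2) / 64 = 8 lanes
AVL=3 ≤ VLMAX=8, so vl = 3
lane  0: xor(0x82,0x41) ⇒ 0xc3
lane  1: mask-off/keep ⇒ 0xcb
lane  2: xor(0xe9,0x9a) ⇒ 0x73
lane  3: tail/keep ⇒ 0x10
lane  4: tail/keep ⇒ 0xde
lane  5: tail/keep ⇒ 0xd4
lane  6: tail/keep ⇒ 0x3b
lane  7: tail/keep ⇒ 0x4f

vd = [195, 203, 115, 16, 222, 212, 59, 79]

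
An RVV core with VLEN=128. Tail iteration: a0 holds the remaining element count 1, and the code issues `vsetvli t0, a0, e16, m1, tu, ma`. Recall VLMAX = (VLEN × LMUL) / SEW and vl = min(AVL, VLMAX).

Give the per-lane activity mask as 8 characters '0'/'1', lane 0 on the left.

VLMAX = VLEN×LMUL/SEW = 128×1/16 = 8
vl ← min(1, 8) = 1
bits (lane 0 leftmost): 10000000

predicate = 10000000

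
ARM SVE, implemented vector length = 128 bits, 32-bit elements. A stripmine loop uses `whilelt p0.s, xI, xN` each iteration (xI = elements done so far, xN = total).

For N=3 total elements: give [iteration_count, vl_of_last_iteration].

[iterations, last_vl] = [1, 3]

128-bit reg / 32-bit elem → 4 lanes
iterations = ceil(3/4) = 1; final-pass vl = 3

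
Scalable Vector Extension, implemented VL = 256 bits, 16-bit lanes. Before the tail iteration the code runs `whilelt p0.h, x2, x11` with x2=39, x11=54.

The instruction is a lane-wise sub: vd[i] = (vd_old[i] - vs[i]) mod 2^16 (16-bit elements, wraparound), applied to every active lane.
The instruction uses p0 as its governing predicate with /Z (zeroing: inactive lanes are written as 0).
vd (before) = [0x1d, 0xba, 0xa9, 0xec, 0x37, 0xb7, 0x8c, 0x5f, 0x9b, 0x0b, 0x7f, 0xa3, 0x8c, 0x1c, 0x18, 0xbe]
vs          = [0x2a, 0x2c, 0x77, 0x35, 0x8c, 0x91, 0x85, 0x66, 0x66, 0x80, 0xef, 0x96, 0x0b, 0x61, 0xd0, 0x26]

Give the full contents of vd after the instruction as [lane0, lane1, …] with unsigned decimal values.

vd = [65523, 142, 50, 183, 65451, 38, 7, 65529, 53, 65419, 65424, 13, 129, 65467, 65352, 0]

lane count: 256 div 16 = 16
p0[j] = (39+j < 54); true for j=0..14 → 15 lanes set
vd[0] sub(0x1d,0x2a) -> 0xfff3
vd[1] sub(0xba,0x2c) -> 0x8e
vd[2] sub(0xa9,0x77) -> 0x32
vd[3] sub(0xec,0x35) -> 0xb7
vd[4] sub(0x37,0x8c) -> 0xffab
vd[5] sub(0xb7,0x91) -> 0x26
vd[6] sub(0x8c,0x85) -> 0x07
vd[7] sub(0x5f,0x66) -> 0xfff9
vd[8] sub(0x9b,0x66) -> 0x35
vd[9] sub(0x0b,0x80) -> 0xff8b
vd[10] sub(0x7f,0xef) -> 0xff90
vd[11] sub(0xa3,0x96) -> 0x0d
vd[12] sub(0x8c,0x0b) -> 0x81
vd[13] sub(0x1c,0x61) -> 0xffbb
vd[14] sub(0x18,0xd0) -> 0xff48
vd[15] tail/zero -> 0x00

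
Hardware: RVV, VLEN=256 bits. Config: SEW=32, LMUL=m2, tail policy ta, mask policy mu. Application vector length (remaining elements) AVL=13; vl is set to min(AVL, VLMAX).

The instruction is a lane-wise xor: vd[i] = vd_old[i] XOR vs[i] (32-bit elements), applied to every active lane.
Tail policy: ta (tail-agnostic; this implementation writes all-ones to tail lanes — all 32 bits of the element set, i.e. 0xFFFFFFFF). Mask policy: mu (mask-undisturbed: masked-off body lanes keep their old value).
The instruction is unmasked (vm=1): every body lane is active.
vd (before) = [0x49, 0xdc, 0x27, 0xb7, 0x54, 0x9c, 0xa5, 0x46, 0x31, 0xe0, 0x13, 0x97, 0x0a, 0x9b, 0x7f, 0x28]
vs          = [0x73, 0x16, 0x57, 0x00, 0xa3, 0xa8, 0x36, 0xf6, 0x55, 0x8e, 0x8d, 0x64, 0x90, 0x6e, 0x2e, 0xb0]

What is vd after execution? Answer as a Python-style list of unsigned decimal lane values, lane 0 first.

vd = [58, 202, 112, 183, 247, 52, 147, 176, 100, 110, 158, 243, 154, 4294967295, 4294967295, 4294967295]

VLMAX = (256 × 2) / 32 = 16 lanes
vl ← min(13, 16) = 13
  i=0: xor(0x49,0x73) → 58
  i=1: xor(0xdc,0x16) → 202
  i=2: xor(0x27,0x57) → 112
  i=3: xor(0xb7,0x00) → 183
  i=4: xor(0x54,0xa3) → 247
  i=5: xor(0x9c,0xa8) → 52
  i=6: xor(0xa5,0x36) → 147
  i=7: xor(0x46,0xf6) → 176
  i=8: xor(0x31,0x55) → 100
  i=9: xor(0xe0,0x8e) → 110
  i=10: xor(0x13,0x8d) → 158
  i=11: xor(0x97,0x64) → 243
  i=12: xor(0x0a,0x90) → 154
  i=13: tail/ones → 4294967295
  i=14: tail/ones → 4294967295
  i=15: tail/ones → 4294967295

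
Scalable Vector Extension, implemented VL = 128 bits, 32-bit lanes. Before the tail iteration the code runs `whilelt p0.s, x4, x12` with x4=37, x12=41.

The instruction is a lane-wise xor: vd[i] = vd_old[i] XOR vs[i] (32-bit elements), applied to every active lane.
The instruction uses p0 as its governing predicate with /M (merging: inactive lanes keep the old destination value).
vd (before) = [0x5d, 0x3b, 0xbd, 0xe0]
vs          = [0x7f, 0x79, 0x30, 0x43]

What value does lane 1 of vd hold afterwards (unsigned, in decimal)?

vd[1] = 66

128-bit reg / 32-bit elem → 4 lanes
p0[j] = (37+j < 41); true for j=0..3 → 4 lanes set
vd[0] xor(0x5d,0x7f) -> 0x22
vd[1] xor(0x3b,0x79) -> 0x42
vd[2] xor(0xbd,0x30) -> 0x8d
vd[3] xor(0xe0,0x43) -> 0xa3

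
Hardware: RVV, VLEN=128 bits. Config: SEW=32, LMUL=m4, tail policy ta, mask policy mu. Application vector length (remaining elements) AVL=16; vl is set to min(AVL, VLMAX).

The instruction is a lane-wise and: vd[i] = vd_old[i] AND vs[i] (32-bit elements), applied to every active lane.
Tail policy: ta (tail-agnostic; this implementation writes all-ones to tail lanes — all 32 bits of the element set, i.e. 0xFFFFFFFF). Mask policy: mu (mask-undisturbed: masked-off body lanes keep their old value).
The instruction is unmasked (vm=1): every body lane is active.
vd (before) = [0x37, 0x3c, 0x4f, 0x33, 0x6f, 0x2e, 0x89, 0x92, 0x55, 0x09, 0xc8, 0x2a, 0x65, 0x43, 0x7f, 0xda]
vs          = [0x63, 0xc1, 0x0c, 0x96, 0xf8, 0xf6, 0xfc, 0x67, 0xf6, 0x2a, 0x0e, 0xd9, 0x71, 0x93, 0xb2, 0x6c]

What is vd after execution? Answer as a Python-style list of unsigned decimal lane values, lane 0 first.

vd = [35, 0, 12, 18, 104, 38, 136, 2, 84, 8, 8, 8, 97, 3, 50, 72]

lanes per group: 128·4/32 = 16
vl = min(AVL, VLMAX) = min(16, 16) = 16
  i=0: and(0x37,0x63) → 35
  i=1: and(0x3c,0xc1) → 0
  i=2: and(0x4f,0x0c) → 12
  i=3: and(0x33,0x96) → 18
  i=4: and(0x6f,0xf8) → 104
  i=5: and(0x2e,0xf6) → 38
  i=6: and(0x89,0xfc) → 136
  i=7: and(0x92,0x67) → 2
  i=8: and(0x55,0xf6) → 84
  i=9: and(0x09,0x2a) → 8
  i=10: and(0xc8,0x0e) → 8
  i=11: and(0x2a,0xd9) → 8
  i=12: and(0x65,0x71) → 97
  i=13: and(0x43,0x93) → 3
  i=14: and(0x7f,0xb2) → 50
  i=15: and(0xda,0x6c) → 72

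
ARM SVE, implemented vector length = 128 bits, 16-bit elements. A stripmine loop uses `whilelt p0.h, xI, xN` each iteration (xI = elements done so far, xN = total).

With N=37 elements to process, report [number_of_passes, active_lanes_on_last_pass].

128-bit reg / 16-bit elem → 8 lanes
N=37: ⌈37/8⌉ = 5 iters; last vl = 37 − 4×8 = 5

[iterations, last_vl] = [5, 5]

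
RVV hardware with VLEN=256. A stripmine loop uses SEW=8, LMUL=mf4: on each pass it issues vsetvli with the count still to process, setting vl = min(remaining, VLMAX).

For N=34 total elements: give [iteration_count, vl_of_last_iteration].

VLMAX = (256 × 1/4) / 8 = 8 lanes
iterations = ceil(34/8) = 5; final-pass vl = 2

[iterations, last_vl] = [5, 2]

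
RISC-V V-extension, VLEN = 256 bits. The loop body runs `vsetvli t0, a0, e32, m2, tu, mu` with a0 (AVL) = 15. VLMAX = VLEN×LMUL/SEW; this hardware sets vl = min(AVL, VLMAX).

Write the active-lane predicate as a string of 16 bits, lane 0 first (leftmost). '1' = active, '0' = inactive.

predicate = 1111111111111110

VLMAX = (256 × 2) / 32 = 16 lanes
AVL=15 ≤ VLMAX=16, so vl = 15
bits (lane 0 leftmost): 1111111111111110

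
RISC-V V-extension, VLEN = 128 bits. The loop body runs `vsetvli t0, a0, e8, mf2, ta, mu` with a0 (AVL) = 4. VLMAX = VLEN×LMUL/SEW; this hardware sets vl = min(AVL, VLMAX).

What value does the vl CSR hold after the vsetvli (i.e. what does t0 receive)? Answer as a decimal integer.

VLMAX = VLEN×LMUL/SEW = 128×1/2/8 = 8
AVL=4 ≤ VLMAX=8, so vl = 4

vl = 4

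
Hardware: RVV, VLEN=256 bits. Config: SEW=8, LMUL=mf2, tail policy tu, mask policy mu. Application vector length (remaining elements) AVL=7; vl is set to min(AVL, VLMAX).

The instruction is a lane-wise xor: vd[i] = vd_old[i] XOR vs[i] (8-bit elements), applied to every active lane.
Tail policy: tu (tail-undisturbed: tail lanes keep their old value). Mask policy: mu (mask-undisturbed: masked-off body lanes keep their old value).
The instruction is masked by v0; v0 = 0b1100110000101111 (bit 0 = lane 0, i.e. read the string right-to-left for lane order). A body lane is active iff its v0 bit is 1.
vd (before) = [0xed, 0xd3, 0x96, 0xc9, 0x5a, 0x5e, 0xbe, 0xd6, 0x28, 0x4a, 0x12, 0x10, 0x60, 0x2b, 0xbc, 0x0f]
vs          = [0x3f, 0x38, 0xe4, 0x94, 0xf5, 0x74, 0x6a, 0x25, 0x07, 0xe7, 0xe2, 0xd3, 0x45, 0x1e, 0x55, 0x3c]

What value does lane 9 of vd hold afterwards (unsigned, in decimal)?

lanes per group: 256·1/2/8 = 16
vl = min(AVL, VLMAX) = min(7, 16) = 7
vd[0] xor(0xed,0x3f) -> 0xd2
vd[1] xor(0xd3,0x38) -> 0xeb
vd[2] xor(0x96,0xe4) -> 0x72
vd[3] xor(0xc9,0x94) -> 0x5d
vd[4] mask-off/keep -> 0x5a
vd[5] xor(0x5e,0x74) -> 0x2a
vd[6] mask-off/keep -> 0xbe
vd[7] tail/keep -> 0xd6
vd[8] tail/keep -> 0x28
vd[9] tail/keep -> 0x4a
vd[10] tail/keep -> 0x12
vd[11] tail/keep -> 0x10
vd[12] tail/keep -> 0x60
vd[13] tail/keep -> 0x2b
vd[14] tail/keep -> 0xbc
vd[15] tail/keep -> 0x0f

vd[9] = 74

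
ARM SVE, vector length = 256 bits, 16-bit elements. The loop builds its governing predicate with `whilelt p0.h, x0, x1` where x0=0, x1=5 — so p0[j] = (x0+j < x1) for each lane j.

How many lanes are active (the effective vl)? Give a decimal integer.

vl = 5

256-bit reg / 16-bit elem → 16 lanes
p0[j] = (0+j < 5); true for j=0..4 → 5 lanes set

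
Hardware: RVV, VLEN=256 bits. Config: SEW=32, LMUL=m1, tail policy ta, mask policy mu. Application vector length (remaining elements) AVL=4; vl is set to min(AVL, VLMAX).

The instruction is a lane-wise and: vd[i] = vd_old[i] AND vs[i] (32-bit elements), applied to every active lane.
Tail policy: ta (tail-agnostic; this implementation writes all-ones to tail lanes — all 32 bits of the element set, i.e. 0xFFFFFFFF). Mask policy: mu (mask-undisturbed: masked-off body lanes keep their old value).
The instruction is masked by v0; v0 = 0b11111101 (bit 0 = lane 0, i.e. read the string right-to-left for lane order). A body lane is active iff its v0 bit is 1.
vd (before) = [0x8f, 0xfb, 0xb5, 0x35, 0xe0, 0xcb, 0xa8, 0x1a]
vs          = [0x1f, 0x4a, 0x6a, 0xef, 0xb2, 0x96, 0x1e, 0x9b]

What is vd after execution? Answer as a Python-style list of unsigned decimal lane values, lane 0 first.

vd = [15, 251, 32, 37, 4294967295, 4294967295, 4294967295, 4294967295]

VLMAX = VLEN×LMUL/SEW = 256×1/32 = 8
vl = min(AVL, VLMAX) = min(4, 8) = 4
vd[0] and(0x8f,0x1f) -> 0x0f
vd[1] mask-off/keep -> 0xfb
vd[2] and(0xb5,0x6a) -> 0x20
vd[3] and(0x35,0xef) -> 0x25
vd[4] tail/ones -> 0xffffffff
vd[5] tail/ones -> 0xffffffff
vd[6] tail/ones -> 0xffffffff
vd[7] tail/ones -> 0xffffffff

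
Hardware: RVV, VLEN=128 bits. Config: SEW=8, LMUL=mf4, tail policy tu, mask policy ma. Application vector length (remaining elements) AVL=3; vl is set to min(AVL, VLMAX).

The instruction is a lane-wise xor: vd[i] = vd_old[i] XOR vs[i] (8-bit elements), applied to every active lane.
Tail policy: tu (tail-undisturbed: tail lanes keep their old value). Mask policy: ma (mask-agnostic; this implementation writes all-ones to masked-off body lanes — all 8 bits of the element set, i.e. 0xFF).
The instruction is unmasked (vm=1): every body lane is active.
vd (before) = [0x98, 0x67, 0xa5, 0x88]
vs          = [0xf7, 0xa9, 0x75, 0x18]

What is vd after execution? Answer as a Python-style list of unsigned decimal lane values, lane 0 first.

VLMAX = VLEN×LMUL/SEW = 128×1/4/8 = 4
AVL=3 ≤ VLMAX=4, so vl = 3
[0] xor(0x98,0xf7) = 0x6f
[1] xor(0x67,0xa9) = 0xce
[2] xor(0xa5,0x75) = 0xd0
[3] tail/keep = 0x88

vd = [111, 206, 208, 136]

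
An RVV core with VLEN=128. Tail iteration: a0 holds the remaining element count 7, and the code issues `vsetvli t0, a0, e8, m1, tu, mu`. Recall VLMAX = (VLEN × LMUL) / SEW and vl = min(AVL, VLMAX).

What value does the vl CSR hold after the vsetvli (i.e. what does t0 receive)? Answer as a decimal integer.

lanes per group: 128·1/8 = 16
vl ← min(7, 16) = 7

vl = 7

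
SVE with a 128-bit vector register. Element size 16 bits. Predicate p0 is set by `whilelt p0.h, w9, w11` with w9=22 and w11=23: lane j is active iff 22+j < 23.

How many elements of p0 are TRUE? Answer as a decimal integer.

lane count: 128 div 16 = 8
active while 22+j < 23, i.e. j ∈ [0,1) capped at 8 ⇒ 1

vl = 1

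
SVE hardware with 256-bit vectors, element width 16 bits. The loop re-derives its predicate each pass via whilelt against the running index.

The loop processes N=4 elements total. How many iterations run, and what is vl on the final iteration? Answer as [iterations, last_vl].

[iterations, last_vl] = [1, 4]

lane count: 256 div 16 = 16
N=4: ⌈4/16⌉ = 1 iters; last vl = 4 − 0×16 = 4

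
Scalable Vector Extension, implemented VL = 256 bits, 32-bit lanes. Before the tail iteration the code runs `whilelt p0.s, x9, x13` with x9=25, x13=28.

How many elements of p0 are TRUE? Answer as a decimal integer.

lane count: 256 div 32 = 8
whilelt: lane j active iff 25+j < 28 → j < 3 → 3 active

vl = 3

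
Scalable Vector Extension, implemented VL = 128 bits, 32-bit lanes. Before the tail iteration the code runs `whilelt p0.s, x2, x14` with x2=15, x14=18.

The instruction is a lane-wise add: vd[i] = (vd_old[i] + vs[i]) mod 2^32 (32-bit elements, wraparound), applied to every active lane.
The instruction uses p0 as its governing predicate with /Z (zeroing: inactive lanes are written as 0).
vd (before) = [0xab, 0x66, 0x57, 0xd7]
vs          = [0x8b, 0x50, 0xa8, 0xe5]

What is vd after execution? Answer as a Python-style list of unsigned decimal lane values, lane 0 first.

128-bit reg / 32-bit elem → 4 lanes
whilelt: lane j active iff 15+j < 18 → j < 3 → 3 active
  i=0: add(0xab,0x8b) → 310
  i=1: add(0x66,0x50) → 182
  i=2: add(0x57,0xa8) → 255
  i=3: tail/zero → 0

vd = [310, 182, 255, 0]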